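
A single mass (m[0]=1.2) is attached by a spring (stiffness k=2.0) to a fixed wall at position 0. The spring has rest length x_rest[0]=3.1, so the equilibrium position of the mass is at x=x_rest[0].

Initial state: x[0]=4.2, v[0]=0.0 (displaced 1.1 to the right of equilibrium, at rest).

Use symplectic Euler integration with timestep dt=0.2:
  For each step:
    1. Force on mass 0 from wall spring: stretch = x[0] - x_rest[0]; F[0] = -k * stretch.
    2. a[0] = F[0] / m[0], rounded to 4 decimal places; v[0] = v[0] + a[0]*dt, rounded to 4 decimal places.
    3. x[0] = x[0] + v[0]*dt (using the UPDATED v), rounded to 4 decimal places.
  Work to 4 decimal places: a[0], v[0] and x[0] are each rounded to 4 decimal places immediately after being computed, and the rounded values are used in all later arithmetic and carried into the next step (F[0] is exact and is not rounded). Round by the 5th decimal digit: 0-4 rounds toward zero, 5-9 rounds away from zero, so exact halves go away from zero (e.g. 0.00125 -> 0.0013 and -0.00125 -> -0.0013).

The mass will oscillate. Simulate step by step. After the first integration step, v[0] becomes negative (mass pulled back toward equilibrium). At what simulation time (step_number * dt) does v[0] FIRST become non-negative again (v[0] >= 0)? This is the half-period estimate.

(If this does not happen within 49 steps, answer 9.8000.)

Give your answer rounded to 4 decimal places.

Step 0: x=[4.2000] v=[0.0000]
Step 1: x=[4.1267] v=[-0.3667]
Step 2: x=[3.9849] v=[-0.7089]
Step 3: x=[3.7841] v=[-1.0039]
Step 4: x=[3.5377] v=[-1.2319]
Step 5: x=[3.2621] v=[-1.3778]
Step 6: x=[2.9757] v=[-1.4318]
Step 7: x=[2.6976] v=[-1.3904]
Step 8: x=[2.4463] v=[-1.2563]
Step 9: x=[2.2386] v=[-1.0384]
Step 10: x=[2.0883] v=[-0.7513]
Step 11: x=[2.0055] v=[-0.4141]
Step 12: x=[1.9956] v=[-0.0493]
Step 13: x=[2.0594] v=[0.3188]
First v>=0 after going negative at step 13, time=2.6000

Answer: 2.6000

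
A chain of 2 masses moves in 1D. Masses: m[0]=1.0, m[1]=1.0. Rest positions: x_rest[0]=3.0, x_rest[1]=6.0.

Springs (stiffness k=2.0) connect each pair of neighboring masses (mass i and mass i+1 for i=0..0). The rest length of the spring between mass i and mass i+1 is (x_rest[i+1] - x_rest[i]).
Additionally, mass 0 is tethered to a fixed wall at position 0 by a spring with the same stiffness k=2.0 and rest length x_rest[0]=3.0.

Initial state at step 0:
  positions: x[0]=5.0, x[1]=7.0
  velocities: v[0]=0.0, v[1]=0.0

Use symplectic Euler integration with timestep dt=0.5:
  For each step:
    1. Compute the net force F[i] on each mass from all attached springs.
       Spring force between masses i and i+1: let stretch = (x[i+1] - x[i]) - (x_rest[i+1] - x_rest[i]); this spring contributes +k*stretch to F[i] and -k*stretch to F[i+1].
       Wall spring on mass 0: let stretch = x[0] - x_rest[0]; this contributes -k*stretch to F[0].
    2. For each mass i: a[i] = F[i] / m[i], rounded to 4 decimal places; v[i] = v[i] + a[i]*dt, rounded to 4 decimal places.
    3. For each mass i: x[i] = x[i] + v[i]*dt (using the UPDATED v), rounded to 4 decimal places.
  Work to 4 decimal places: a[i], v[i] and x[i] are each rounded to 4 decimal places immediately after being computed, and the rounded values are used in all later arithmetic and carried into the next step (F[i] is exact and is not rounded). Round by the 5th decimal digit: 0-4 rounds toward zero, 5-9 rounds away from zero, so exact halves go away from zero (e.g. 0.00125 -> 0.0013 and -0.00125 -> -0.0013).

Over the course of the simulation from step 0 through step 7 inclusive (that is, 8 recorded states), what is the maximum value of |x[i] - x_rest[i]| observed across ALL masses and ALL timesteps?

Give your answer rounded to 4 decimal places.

Step 0: x=[5.0000 7.0000] v=[0.0000 0.0000]
Step 1: x=[3.5000 7.5000] v=[-3.0000 1.0000]
Step 2: x=[2.2500 7.5000] v=[-2.5000 0.0000]
Step 3: x=[2.5000 6.3750] v=[0.5000 -2.2500]
Step 4: x=[3.4375 4.8125] v=[1.8750 -3.1250]
Step 5: x=[3.3438 4.0625] v=[-0.1875 -1.5000]
Step 6: x=[1.9375 4.4532] v=[-2.8126 0.7813]
Step 7: x=[0.8203 5.0860] v=[-2.2344 1.2656]
Max displacement = 2.1797

Answer: 2.1797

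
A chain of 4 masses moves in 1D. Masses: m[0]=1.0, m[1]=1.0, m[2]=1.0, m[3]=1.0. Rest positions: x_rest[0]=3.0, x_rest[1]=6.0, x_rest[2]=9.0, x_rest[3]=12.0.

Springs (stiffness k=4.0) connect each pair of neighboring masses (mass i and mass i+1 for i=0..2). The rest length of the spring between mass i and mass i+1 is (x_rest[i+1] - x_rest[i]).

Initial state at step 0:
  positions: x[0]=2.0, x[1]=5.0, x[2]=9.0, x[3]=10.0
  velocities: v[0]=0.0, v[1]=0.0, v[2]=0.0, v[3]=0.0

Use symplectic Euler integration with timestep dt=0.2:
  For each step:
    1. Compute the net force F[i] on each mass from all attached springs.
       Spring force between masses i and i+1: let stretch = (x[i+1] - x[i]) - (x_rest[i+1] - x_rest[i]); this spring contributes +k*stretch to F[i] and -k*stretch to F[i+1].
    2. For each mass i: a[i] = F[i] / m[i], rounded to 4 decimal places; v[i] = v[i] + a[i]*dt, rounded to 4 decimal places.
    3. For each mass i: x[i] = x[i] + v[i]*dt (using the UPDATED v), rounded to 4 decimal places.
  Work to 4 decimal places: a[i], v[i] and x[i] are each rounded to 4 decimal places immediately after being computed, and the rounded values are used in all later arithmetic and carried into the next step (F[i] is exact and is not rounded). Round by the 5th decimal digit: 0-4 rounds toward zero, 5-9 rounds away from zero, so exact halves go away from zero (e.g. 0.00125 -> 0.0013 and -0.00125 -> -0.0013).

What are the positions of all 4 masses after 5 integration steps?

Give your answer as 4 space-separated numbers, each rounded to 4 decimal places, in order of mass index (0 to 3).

Step 0: x=[2.0000 5.0000 9.0000 10.0000] v=[0.0000 0.0000 0.0000 0.0000]
Step 1: x=[2.0000 5.1600 8.5200 10.3200] v=[0.0000 0.8000 -2.4000 1.6000]
Step 2: x=[2.0256 5.3520 7.7904 10.8320] v=[0.1280 0.9600 -3.6480 2.5600]
Step 3: x=[2.1034 5.4019 7.1573 11.3373] v=[0.3891 0.2496 -3.1654 2.5267]
Step 4: x=[2.2290 5.2049 6.9122 11.6538] v=[0.6279 -0.9849 -1.2257 1.5827]
Step 5: x=[2.3507 4.8049 7.1525 11.6917] v=[0.6086 -1.9998 1.2017 0.1894]

Answer: 2.3507 4.8049 7.1525 11.6917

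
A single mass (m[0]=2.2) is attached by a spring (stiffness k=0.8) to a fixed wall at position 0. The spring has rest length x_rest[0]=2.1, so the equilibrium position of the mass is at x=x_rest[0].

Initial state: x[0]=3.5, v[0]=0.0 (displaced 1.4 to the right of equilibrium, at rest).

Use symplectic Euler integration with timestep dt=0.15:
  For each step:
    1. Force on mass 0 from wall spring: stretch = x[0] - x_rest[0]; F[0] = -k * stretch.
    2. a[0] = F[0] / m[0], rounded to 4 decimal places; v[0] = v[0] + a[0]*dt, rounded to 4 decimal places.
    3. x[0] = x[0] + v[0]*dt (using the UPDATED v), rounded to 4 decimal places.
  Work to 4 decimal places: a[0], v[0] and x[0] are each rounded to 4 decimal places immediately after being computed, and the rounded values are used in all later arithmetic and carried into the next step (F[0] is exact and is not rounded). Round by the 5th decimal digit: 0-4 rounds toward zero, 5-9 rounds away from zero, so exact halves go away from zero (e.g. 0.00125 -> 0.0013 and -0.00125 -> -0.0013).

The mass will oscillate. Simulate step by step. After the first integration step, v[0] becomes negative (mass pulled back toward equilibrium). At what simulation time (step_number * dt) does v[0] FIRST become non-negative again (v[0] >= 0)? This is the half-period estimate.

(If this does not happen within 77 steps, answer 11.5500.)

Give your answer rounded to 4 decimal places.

Step 0: x=[3.5000] v=[0.0000]
Step 1: x=[3.4885] v=[-0.0764]
Step 2: x=[3.4657] v=[-0.1521]
Step 3: x=[3.4317] v=[-0.2266]
Step 4: x=[3.3868] v=[-0.2992]
Step 5: x=[3.3314] v=[-0.3694]
Step 6: x=[3.2659] v=[-0.4366]
Step 7: x=[3.1909] v=[-0.5002]
Step 8: x=[3.1069] v=[-0.5597]
Step 9: x=[3.0147] v=[-0.6146]
Step 10: x=[2.9150] v=[-0.6645]
Step 11: x=[2.8087] v=[-0.7090]
Step 12: x=[2.6965] v=[-0.7477]
Step 13: x=[2.5795] v=[-0.7802]
Step 14: x=[2.4585] v=[-0.8064]
Step 15: x=[2.3346] v=[-0.8260]
Step 16: x=[2.2088] v=[-0.8388]
Step 17: x=[2.0821] v=[-0.8447]
Step 18: x=[1.9555] v=[-0.8437]
Step 19: x=[1.8301] v=[-0.8358]
Step 20: x=[1.7069] v=[-0.8211]
Step 21: x=[1.5869] v=[-0.7997]
Step 22: x=[1.4711] v=[-0.7717]
Step 23: x=[1.3605] v=[-0.7374]
Step 24: x=[1.2559] v=[-0.6971]
Step 25: x=[1.1582] v=[-0.6511]
Step 26: x=[1.0682] v=[-0.5997]
Step 27: x=[0.9867] v=[-0.5434]
Step 28: x=[0.9143] v=[-0.4827]
Step 29: x=[0.8516] v=[-0.4180]
Step 30: x=[0.7991] v=[-0.3499]
Step 31: x=[0.7573] v=[-0.2789]
Step 32: x=[0.7264] v=[-0.2057]
Step 33: x=[0.7068] v=[-0.1308]
Step 34: x=[0.6986] v=[-0.0548]
Step 35: x=[0.7018] v=[0.0216]
First v>=0 after going negative at step 35, time=5.2500

Answer: 5.2500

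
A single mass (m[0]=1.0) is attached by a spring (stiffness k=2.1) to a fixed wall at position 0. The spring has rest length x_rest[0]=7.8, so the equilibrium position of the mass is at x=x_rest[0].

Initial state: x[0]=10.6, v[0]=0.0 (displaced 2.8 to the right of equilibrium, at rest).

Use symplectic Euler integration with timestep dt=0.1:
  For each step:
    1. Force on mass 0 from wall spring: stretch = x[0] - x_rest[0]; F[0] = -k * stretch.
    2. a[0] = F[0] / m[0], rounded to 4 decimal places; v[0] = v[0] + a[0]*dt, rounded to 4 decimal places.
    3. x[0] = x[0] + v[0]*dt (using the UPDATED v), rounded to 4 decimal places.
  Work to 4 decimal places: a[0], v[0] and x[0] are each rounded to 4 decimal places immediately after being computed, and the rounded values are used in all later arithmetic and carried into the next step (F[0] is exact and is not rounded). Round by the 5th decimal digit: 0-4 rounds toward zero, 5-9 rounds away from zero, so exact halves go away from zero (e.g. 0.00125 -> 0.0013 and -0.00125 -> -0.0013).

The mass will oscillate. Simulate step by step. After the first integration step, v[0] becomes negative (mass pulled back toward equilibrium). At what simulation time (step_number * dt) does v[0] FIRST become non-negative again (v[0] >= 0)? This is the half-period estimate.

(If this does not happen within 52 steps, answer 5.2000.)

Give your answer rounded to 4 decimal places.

Answer: 2.2000

Derivation:
Step 0: x=[10.6000] v=[0.0000]
Step 1: x=[10.5412] v=[-0.5880]
Step 2: x=[10.4248] v=[-1.1637]
Step 3: x=[10.2533] v=[-1.7149]
Step 4: x=[10.0303] v=[-2.2301]
Step 5: x=[9.7605] v=[-2.6985]
Step 6: x=[9.4495] v=[-3.1102]
Step 7: x=[9.1038] v=[-3.4566]
Step 8: x=[8.7308] v=[-3.7304]
Step 9: x=[8.3382] v=[-3.9259]
Step 10: x=[7.9343] v=[-4.0389]
Step 11: x=[7.5276] v=[-4.0671]
Step 12: x=[7.1266] v=[-4.0099]
Step 13: x=[6.7398] v=[-3.8685]
Step 14: x=[6.3752] v=[-3.6459]
Step 15: x=[6.0405] v=[-3.3467]
Step 16: x=[5.7428] v=[-2.9772]
Step 17: x=[5.4883] v=[-2.5452]
Step 18: x=[5.2823] v=[-2.0597]
Step 19: x=[5.1292] v=[-1.5310]
Step 20: x=[5.0322] v=[-0.9701]
Step 21: x=[4.9933] v=[-0.3889]
Step 22: x=[5.0134] v=[0.2005]
First v>=0 after going negative at step 22, time=2.2000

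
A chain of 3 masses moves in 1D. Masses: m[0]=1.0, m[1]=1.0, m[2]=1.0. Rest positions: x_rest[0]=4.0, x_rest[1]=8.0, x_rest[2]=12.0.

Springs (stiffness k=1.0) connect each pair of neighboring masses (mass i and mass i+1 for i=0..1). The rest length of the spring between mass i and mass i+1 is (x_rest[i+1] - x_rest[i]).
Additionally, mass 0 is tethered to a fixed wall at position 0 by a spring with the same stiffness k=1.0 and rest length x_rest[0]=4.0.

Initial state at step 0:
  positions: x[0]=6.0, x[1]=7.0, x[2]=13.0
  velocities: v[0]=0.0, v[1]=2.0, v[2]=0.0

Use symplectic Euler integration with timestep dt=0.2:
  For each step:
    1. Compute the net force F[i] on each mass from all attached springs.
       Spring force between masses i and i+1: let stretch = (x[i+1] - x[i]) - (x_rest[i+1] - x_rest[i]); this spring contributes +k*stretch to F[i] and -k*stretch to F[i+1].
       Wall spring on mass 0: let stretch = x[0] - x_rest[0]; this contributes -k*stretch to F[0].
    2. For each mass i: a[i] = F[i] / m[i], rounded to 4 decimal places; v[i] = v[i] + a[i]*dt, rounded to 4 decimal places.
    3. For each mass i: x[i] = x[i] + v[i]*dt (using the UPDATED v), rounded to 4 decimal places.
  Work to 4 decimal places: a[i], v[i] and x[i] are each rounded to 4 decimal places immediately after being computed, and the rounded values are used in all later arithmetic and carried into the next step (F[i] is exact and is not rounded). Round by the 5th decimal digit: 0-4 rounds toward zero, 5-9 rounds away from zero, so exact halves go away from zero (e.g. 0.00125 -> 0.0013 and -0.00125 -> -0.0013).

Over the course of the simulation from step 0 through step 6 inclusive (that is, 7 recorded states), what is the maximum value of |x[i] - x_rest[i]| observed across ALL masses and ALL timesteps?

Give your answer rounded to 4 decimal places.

Answer: 3.0547

Derivation:
Step 0: x=[6.0000 7.0000 13.0000] v=[0.0000 2.0000 0.0000]
Step 1: x=[5.8000 7.6000 12.9200] v=[-1.0000 3.0000 -0.4000]
Step 2: x=[5.4400 8.3408 12.7872] v=[-1.8000 3.7040 -0.6640]
Step 3: x=[4.9784 9.1434 12.6365] v=[-2.3078 4.0131 -0.7533]
Step 4: x=[4.4843 9.9191 12.5061] v=[-2.4705 3.8787 -0.6519]
Step 5: x=[4.0282 10.5809 12.4322] v=[-2.2804 3.3091 -0.3693]
Step 6: x=[3.6731 11.0547 12.4443] v=[-1.7755 2.3688 0.0604]
Max displacement = 3.0547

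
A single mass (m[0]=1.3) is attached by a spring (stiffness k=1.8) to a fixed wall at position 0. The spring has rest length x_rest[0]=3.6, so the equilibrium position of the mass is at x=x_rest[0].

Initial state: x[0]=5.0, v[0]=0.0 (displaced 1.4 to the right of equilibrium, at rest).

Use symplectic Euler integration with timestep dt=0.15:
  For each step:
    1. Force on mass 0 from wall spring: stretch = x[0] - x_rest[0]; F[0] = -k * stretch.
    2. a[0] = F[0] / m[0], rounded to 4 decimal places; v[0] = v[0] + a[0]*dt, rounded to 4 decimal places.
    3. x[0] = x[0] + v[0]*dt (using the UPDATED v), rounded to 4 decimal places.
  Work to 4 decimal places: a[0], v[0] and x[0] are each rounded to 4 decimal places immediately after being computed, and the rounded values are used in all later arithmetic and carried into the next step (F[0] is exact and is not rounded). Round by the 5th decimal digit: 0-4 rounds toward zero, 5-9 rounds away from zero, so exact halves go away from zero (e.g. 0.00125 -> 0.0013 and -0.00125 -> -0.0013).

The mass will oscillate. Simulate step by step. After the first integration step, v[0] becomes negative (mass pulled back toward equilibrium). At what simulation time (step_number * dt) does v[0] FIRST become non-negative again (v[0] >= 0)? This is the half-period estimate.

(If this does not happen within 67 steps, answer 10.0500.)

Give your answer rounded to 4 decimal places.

Step 0: x=[5.0000] v=[0.0000]
Step 1: x=[4.9564] v=[-0.2908]
Step 2: x=[4.8705] v=[-0.5725]
Step 3: x=[4.7450] v=[-0.8364]
Step 4: x=[4.5839] v=[-1.0742]
Step 5: x=[4.3921] v=[-1.2785]
Step 6: x=[4.1757] v=[-1.4430]
Step 7: x=[3.9413] v=[-1.5626]
Step 8: x=[3.6963] v=[-1.6335]
Step 9: x=[3.4483] v=[-1.6535]
Step 10: x=[3.2050] v=[-1.6220]
Step 11: x=[2.9740] v=[-1.5400]
Step 12: x=[2.7625] v=[-1.4100]
Step 13: x=[2.5771] v=[-1.2361]
Step 14: x=[2.4235] v=[-1.0237]
Step 15: x=[2.3066] v=[-0.7794]
Step 16: x=[2.2300] v=[-0.5108]
Step 17: x=[2.1961] v=[-0.2263]
Step 18: x=[2.2059] v=[0.0653]
First v>=0 after going negative at step 18, time=2.7000

Answer: 2.7000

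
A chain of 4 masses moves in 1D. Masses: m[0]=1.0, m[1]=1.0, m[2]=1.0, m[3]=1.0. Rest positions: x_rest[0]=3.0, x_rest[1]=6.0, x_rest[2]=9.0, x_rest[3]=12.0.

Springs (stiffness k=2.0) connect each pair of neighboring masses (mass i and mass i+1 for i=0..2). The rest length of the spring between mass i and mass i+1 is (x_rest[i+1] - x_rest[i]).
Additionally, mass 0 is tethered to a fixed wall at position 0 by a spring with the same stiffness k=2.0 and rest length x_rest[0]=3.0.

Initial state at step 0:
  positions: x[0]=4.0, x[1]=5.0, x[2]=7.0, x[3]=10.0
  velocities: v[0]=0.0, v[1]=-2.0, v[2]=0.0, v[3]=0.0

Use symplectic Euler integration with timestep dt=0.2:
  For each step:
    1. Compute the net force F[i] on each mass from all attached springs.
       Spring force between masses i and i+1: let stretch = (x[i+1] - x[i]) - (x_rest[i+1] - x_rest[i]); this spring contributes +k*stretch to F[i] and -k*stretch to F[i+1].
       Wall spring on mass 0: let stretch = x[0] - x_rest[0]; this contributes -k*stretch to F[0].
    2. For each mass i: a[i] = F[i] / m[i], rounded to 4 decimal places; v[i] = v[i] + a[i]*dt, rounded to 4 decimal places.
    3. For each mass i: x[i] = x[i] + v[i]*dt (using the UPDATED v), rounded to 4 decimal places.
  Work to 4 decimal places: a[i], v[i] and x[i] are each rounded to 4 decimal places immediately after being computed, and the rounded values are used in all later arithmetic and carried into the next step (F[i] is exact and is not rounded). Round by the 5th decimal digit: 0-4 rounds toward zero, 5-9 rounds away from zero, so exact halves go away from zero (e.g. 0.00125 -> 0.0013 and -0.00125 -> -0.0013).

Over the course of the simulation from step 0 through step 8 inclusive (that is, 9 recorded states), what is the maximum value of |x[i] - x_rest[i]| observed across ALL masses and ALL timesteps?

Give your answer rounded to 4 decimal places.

Step 0: x=[4.0000 5.0000 7.0000 10.0000] v=[0.0000 -2.0000 0.0000 0.0000]
Step 1: x=[3.7600 4.6800 7.0800 10.0000] v=[-1.2000 -1.6000 0.4000 0.0000]
Step 2: x=[3.2928 4.4784 7.2016 10.0064] v=[-2.3360 -1.0080 0.6080 0.0320]
Step 3: x=[2.6570 4.3998 7.3297 10.0284] v=[-3.1789 -0.3930 0.6406 0.1101]
Step 4: x=[1.9481 4.4162 7.4393 10.0745] v=[-3.5446 0.0818 0.5481 0.2306]
Step 5: x=[1.2808 4.4770 7.5179 10.1498] v=[-3.3366 0.3038 0.3929 0.3765]
Step 6: x=[0.7667 4.5253 7.5638 10.2545] v=[-2.5704 0.2417 0.2293 0.5237]
Step 7: x=[0.4920 4.5160 7.5818 10.3840] v=[-1.3736 -0.0463 0.0902 0.6474]
Step 8: x=[0.4998 4.4301 7.5788 10.5293] v=[0.0392 -0.4296 -0.0152 0.7265]
Max displacement = 2.5080

Answer: 2.5080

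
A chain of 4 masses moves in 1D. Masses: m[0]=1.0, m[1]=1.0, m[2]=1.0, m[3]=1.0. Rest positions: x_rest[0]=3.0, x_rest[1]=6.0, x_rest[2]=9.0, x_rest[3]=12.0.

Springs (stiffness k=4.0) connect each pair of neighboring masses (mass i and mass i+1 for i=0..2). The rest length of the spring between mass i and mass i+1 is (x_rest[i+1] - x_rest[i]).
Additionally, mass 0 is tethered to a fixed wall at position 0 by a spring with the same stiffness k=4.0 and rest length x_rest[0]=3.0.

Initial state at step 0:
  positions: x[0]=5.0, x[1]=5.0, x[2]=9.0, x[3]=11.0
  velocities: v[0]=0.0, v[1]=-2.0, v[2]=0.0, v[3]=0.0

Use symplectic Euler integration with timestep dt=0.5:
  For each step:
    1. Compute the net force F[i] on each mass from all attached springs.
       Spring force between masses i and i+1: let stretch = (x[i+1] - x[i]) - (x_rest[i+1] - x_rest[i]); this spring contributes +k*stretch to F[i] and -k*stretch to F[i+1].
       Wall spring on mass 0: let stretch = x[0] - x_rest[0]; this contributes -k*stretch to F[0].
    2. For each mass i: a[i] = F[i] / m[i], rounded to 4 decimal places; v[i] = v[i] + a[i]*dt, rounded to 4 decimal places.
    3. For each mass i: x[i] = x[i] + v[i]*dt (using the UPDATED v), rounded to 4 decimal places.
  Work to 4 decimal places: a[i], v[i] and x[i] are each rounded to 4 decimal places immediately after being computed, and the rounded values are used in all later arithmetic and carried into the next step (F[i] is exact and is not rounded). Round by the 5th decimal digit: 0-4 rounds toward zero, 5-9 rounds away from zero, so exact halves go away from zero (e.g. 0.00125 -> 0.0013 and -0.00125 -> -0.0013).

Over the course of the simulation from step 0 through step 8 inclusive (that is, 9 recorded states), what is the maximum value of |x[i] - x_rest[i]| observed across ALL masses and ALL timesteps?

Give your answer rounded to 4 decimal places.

Step 0: x=[5.0000 5.0000 9.0000 11.0000] v=[0.0000 -2.0000 0.0000 0.0000]
Step 1: x=[0.0000 8.0000 7.0000 12.0000] v=[-10.0000 6.0000 -4.0000 2.0000]
Step 2: x=[3.0000 2.0000 11.0000 11.0000] v=[6.0000 -12.0000 8.0000 -2.0000]
Step 3: x=[2.0000 6.0000 6.0000 13.0000] v=[-2.0000 8.0000 -10.0000 4.0000]
Step 4: x=[3.0000 6.0000 8.0000 11.0000] v=[2.0000 0.0000 4.0000 -4.0000]
Step 5: x=[4.0000 5.0000 11.0000 9.0000] v=[2.0000 -2.0000 6.0000 -4.0000]
Step 6: x=[2.0000 9.0000 6.0000 12.0000] v=[-4.0000 8.0000 -10.0000 6.0000]
Step 7: x=[5.0000 3.0000 10.0000 12.0000] v=[6.0000 -12.0000 8.0000 0.0000]
Step 8: x=[1.0000 6.0000 9.0000 13.0000] v=[-8.0000 6.0000 -2.0000 2.0000]
Max displacement = 4.0000

Answer: 4.0000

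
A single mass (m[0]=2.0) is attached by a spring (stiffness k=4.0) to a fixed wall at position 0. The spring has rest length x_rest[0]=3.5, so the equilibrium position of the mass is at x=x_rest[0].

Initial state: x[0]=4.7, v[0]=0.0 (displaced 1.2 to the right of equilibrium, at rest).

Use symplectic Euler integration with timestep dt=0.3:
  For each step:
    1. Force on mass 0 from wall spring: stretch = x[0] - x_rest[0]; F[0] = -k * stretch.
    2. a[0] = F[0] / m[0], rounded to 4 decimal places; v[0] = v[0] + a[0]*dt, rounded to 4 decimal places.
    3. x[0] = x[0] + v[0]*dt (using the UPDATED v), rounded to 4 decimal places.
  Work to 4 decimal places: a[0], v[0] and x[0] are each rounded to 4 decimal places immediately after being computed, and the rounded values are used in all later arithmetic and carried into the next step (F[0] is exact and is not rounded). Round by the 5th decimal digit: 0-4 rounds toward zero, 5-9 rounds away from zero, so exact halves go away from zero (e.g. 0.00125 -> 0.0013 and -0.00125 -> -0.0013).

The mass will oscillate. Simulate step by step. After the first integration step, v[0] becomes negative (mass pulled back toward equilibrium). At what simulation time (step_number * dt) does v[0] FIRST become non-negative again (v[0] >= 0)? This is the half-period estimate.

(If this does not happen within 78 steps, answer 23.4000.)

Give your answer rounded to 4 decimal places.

Answer: 2.4000

Derivation:
Step 0: x=[4.7000] v=[0.0000]
Step 1: x=[4.4840] v=[-0.7200]
Step 2: x=[4.0909] v=[-1.3104]
Step 3: x=[3.5914] v=[-1.6649]
Step 4: x=[3.0755] v=[-1.7197]
Step 5: x=[2.6360] v=[-1.4650]
Step 6: x=[2.3520] v=[-0.9466]
Step 7: x=[2.2747] v=[-0.2578]
Step 8: x=[2.4179] v=[0.4774]
First v>=0 after going negative at step 8, time=2.4000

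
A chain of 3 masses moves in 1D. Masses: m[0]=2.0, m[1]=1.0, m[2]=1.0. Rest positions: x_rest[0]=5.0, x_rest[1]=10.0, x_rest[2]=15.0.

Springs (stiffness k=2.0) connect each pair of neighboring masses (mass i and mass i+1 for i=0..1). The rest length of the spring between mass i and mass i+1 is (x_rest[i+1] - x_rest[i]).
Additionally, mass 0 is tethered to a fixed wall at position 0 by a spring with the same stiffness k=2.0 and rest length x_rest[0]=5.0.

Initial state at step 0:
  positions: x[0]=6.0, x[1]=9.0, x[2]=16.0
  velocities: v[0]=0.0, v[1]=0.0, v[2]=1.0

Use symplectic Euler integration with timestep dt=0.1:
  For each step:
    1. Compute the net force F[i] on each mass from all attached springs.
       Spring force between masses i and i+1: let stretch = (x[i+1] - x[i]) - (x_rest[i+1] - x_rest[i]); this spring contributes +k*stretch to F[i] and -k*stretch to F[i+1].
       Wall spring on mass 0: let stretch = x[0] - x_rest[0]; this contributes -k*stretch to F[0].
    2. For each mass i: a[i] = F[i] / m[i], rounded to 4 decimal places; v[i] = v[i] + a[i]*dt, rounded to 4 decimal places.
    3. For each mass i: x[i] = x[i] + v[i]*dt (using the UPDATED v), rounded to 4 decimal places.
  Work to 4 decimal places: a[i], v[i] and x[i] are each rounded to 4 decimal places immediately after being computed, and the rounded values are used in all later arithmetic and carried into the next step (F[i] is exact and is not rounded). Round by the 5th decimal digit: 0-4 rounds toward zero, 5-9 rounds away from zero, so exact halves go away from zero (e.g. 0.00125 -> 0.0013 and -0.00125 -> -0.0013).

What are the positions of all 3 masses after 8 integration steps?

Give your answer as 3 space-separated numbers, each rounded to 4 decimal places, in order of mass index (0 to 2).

Answer: 5.1864 11.1670 15.6540

Derivation:
Step 0: x=[6.0000 9.0000 16.0000] v=[0.0000 0.0000 1.0000]
Step 1: x=[5.9700 9.0800 16.0600] v=[-0.3000 0.8000 0.6000]
Step 2: x=[5.9114 9.2374 16.0804] v=[-0.5860 1.5740 0.2040]
Step 3: x=[5.8270 9.4651 16.0639] v=[-0.8445 2.2774 -0.1646]
Step 4: x=[5.7207 9.7521 16.0155] v=[-1.0634 2.8695 -0.4844]
Step 5: x=[5.5975 10.0837 15.9418] v=[-1.2323 3.3159 -0.7371]
Step 6: x=[5.4632 10.4427 15.8509] v=[-1.3434 3.5903 -0.9087]
Step 7: x=[5.3240 10.8103 15.7519] v=[-1.3918 3.6760 -0.9903]
Step 8: x=[5.1864 11.1670 15.6540] v=[-1.3756 3.5671 -0.9786]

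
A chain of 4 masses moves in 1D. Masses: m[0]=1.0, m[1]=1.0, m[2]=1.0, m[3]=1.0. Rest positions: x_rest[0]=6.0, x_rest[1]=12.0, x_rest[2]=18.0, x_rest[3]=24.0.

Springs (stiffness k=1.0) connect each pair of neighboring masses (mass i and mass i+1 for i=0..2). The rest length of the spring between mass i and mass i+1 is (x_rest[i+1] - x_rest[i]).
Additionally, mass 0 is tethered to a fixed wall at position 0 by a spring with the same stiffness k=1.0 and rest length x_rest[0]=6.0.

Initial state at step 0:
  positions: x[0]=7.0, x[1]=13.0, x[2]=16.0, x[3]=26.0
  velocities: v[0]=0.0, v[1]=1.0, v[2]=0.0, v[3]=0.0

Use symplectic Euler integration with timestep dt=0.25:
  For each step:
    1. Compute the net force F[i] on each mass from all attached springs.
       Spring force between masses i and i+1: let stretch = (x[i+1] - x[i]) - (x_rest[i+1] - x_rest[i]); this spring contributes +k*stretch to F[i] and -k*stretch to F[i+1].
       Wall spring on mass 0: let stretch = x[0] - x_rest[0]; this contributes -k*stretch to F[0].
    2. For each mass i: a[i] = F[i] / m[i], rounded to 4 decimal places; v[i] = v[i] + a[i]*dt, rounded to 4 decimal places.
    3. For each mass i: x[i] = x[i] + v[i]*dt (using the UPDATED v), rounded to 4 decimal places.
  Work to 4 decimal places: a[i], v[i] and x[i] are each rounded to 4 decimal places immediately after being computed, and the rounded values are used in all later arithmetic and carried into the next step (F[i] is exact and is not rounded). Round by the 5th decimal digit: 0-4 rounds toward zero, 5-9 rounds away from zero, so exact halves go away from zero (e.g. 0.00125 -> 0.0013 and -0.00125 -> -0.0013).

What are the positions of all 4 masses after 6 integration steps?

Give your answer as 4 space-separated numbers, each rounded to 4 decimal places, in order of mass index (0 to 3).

Step 0: x=[7.0000 13.0000 16.0000 26.0000] v=[0.0000 1.0000 0.0000 0.0000]
Step 1: x=[6.9375 13.0625 16.4375 25.7500] v=[-0.2500 0.2500 1.7500 -1.0000]
Step 2: x=[6.8242 12.9531 17.2461 25.2930] v=[-0.4531 -0.4375 3.2344 -1.8281]
Step 3: x=[6.6675 12.7290 18.2893 24.7081] v=[-0.6269 -0.8965 4.1729 -2.3398]
Step 4: x=[6.4729 12.4736 19.3862 24.0970] v=[-0.7784 -1.0218 4.3875 -2.4445]
Step 5: x=[6.2488 12.2752 20.3455 23.5665] v=[-0.8965 -0.7938 3.8371 -2.1222]
Step 6: x=[6.0108 12.2045 21.0017 23.2096] v=[-0.9521 -0.2828 2.6248 -1.4275]

Answer: 6.0108 12.2045 21.0017 23.2096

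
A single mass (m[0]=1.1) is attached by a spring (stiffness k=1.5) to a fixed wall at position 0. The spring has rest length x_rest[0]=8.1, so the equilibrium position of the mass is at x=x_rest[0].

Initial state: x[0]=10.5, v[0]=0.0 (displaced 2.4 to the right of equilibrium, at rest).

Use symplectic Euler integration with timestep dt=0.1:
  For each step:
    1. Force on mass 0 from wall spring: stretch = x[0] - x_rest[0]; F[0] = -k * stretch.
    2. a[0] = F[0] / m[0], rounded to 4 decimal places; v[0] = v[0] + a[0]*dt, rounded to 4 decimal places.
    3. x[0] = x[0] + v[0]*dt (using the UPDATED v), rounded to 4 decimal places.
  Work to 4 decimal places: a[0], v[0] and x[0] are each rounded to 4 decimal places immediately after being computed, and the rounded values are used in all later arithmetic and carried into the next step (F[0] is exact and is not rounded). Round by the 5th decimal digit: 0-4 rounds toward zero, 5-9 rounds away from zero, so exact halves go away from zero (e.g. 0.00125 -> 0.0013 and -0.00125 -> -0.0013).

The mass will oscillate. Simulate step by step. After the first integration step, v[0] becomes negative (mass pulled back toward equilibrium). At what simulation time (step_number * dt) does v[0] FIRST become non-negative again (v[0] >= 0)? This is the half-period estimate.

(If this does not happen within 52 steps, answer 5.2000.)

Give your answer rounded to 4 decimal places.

Step 0: x=[10.5000] v=[0.0000]
Step 1: x=[10.4673] v=[-0.3273]
Step 2: x=[10.4023] v=[-0.6501]
Step 3: x=[10.3059] v=[-0.9641]
Step 4: x=[10.1794] v=[-1.2649]
Step 5: x=[10.0246] v=[-1.5485]
Step 6: x=[9.8435] v=[-1.8110]
Step 7: x=[9.6386] v=[-2.0488]
Step 8: x=[9.4127] v=[-2.2586]
Step 9: x=[9.1689] v=[-2.4376]
Step 10: x=[8.9106] v=[-2.5834]
Step 11: x=[8.6412] v=[-2.6939]
Step 12: x=[8.3644] v=[-2.7677]
Step 13: x=[8.0840] v=[-2.8038]
Step 14: x=[7.8038] v=[-2.8016]
Step 15: x=[7.5277] v=[-2.7612]
Step 16: x=[7.2594] v=[-2.6832]
Step 17: x=[7.0025] v=[-2.5686]
Step 18: x=[6.7606] v=[-2.4189]
Step 19: x=[6.5370] v=[-2.2363]
Step 20: x=[6.3347] v=[-2.0232]
Step 21: x=[6.1565] v=[-1.7825]
Step 22: x=[6.0048] v=[-1.5175]
Step 23: x=[5.8816] v=[-1.2318]
Step 24: x=[5.7887] v=[-0.9293]
Step 25: x=[5.7273] v=[-0.6141]
Step 26: x=[5.6982] v=[-0.2906]
Step 27: x=[5.7019] v=[0.0369]
First v>=0 after going negative at step 27, time=2.7000

Answer: 2.7000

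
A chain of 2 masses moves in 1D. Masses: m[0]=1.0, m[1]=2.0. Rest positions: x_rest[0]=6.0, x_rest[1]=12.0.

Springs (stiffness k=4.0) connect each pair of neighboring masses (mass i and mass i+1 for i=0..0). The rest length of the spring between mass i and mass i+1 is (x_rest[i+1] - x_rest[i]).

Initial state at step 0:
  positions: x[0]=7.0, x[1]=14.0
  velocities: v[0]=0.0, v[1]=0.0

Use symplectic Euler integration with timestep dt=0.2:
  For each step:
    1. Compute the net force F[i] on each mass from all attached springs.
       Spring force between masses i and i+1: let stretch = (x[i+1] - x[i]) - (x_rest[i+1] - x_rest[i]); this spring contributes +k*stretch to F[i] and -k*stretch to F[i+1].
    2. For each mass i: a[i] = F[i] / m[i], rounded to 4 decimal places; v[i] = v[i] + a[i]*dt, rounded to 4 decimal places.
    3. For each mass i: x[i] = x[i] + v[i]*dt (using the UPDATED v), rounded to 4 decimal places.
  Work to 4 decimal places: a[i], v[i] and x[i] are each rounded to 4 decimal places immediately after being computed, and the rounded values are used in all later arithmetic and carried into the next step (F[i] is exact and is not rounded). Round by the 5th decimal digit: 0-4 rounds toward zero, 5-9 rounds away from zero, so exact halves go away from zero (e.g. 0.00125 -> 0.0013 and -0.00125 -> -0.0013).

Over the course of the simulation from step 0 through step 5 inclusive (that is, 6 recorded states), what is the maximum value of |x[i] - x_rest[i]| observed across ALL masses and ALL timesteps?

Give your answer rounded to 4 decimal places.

Step 0: x=[7.0000 14.0000] v=[0.0000 0.0000]
Step 1: x=[7.1600 13.9200] v=[0.8000 -0.4000]
Step 2: x=[7.4416 13.7792] v=[1.4080 -0.7040]
Step 3: x=[7.7772 13.6114] v=[1.6781 -0.8390]
Step 4: x=[8.0863 13.4569] v=[1.5455 -0.7727]
Step 5: x=[8.2947 13.3527] v=[1.0420 -0.5209]
Max displacement = 2.2947

Answer: 2.2947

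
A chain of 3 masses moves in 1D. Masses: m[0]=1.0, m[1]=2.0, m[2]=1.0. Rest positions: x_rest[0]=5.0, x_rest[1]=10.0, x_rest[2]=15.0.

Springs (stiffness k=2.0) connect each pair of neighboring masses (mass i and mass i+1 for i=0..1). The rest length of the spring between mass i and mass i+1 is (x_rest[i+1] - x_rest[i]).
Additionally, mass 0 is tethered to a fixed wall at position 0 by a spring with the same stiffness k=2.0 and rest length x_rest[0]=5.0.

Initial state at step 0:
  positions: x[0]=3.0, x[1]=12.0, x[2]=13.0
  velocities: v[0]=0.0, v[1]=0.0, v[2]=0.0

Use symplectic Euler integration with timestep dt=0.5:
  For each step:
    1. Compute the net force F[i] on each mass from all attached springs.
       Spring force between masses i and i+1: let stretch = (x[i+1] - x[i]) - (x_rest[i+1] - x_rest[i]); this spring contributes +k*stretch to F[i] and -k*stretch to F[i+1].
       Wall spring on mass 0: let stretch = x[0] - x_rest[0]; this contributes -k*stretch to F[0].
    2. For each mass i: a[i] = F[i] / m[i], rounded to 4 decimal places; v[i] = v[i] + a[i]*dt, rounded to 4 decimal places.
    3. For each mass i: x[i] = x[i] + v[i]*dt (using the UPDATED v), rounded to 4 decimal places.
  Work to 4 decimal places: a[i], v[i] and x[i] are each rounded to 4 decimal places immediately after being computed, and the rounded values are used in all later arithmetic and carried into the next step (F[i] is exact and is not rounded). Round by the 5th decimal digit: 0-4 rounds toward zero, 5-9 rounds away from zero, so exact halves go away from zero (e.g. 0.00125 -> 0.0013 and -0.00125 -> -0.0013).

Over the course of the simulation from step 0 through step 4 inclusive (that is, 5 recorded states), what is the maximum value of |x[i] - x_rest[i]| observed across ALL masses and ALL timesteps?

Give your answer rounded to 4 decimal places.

Answer: 3.0000

Derivation:
Step 0: x=[3.0000 12.0000 13.0000] v=[0.0000 0.0000 0.0000]
Step 1: x=[6.0000 10.0000 15.0000] v=[6.0000 -4.0000 4.0000]
Step 2: x=[8.0000 8.2500 17.0000] v=[4.0000 -3.5000 4.0000]
Step 3: x=[6.1250 8.6250 17.1250] v=[-3.7500 0.7500 0.2500]
Step 4: x=[2.4375 10.5000 15.5000] v=[-7.3750 3.7500 -3.2500]
Max displacement = 3.0000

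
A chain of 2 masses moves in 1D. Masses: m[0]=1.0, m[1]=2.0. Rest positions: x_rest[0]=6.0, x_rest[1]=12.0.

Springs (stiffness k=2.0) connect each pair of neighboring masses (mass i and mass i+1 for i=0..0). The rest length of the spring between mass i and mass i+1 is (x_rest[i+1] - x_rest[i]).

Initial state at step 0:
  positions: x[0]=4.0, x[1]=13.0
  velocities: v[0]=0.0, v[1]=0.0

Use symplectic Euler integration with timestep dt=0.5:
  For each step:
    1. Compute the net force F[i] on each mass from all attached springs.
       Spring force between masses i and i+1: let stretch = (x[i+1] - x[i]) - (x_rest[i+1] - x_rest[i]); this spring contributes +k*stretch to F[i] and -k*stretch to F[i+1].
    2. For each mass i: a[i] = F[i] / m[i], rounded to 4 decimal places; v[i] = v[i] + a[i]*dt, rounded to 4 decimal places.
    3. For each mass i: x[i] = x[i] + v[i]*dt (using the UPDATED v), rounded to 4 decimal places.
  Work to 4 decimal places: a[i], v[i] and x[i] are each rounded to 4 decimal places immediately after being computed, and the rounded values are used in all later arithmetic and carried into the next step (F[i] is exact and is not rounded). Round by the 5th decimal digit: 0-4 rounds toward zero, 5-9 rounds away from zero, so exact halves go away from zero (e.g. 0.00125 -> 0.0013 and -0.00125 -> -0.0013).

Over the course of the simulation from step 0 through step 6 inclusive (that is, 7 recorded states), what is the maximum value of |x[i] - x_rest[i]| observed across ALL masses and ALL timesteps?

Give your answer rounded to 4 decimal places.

Answer: 2.2188

Derivation:
Step 0: x=[4.0000 13.0000] v=[0.0000 0.0000]
Step 1: x=[5.5000 12.2500] v=[3.0000 -1.5000]
Step 2: x=[7.3750 11.3125] v=[3.7500 -1.8750]
Step 3: x=[8.2188 10.8906] v=[1.6875 -0.8438]
Step 4: x=[7.3985 11.3008] v=[-1.6407 0.8203]
Step 5: x=[5.5293 12.2354] v=[-3.7384 1.8692]
Step 6: x=[4.0132 12.9935] v=[-3.0323 1.5162]
Max displacement = 2.2188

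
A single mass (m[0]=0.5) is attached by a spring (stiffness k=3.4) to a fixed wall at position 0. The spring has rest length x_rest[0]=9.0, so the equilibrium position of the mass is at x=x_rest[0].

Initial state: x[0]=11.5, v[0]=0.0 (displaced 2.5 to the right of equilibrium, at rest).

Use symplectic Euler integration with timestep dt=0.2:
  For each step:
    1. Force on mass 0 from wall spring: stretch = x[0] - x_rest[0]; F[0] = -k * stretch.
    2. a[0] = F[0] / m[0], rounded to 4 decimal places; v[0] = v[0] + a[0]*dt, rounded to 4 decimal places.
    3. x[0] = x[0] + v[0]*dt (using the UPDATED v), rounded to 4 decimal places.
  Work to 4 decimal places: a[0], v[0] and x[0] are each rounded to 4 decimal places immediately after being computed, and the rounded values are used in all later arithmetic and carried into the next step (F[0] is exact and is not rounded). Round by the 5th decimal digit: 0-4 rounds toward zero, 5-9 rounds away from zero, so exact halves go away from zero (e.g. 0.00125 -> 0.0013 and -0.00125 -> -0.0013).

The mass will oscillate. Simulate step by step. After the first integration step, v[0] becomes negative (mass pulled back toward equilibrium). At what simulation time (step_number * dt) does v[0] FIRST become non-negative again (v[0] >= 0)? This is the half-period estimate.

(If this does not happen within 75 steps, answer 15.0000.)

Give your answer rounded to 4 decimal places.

Answer: 1.2000

Derivation:
Step 0: x=[11.5000] v=[0.0000]
Step 1: x=[10.8200] v=[-3.4000]
Step 2: x=[9.6450] v=[-5.8752]
Step 3: x=[8.2945] v=[-6.7524]
Step 4: x=[7.1359] v=[-5.7929]
Step 5: x=[6.4844] v=[-3.2577]
Step 6: x=[6.5171] v=[0.1635]
First v>=0 after going negative at step 6, time=1.2000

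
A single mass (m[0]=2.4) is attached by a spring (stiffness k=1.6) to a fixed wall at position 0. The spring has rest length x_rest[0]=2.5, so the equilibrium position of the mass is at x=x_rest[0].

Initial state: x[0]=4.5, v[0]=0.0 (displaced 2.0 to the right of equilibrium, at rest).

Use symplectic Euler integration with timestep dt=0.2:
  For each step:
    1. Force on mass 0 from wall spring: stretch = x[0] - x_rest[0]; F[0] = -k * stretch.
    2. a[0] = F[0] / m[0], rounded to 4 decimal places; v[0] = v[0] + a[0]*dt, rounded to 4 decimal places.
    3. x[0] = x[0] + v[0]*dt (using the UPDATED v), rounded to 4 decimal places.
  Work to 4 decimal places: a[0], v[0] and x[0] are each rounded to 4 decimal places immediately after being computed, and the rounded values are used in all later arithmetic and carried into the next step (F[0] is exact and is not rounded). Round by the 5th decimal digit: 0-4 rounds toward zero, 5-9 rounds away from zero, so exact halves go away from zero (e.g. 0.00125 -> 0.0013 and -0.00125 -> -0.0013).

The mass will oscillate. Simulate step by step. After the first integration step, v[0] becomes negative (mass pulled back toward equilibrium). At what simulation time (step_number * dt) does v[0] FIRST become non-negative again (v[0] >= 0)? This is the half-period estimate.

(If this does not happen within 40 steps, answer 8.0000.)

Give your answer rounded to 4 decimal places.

Answer: 4.0000

Derivation:
Step 0: x=[4.5000] v=[0.0000]
Step 1: x=[4.4467] v=[-0.2667]
Step 2: x=[4.3414] v=[-0.5263]
Step 3: x=[4.1870] v=[-0.7718]
Step 4: x=[3.9877] v=[-0.9967]
Step 5: x=[3.7487] v=[-1.1951]
Step 6: x=[3.4764] v=[-1.3616]
Step 7: x=[3.1780] v=[-1.4918]
Step 8: x=[2.8616] v=[-1.5822]
Step 9: x=[2.5355] v=[-1.6304]
Step 10: x=[2.2085] v=[-1.6351]
Step 11: x=[1.8893] v=[-1.5962]
Step 12: x=[1.5863] v=[-1.5148]
Step 13: x=[1.3077] v=[-1.3930]
Step 14: x=[1.0609] v=[-1.2340]
Step 15: x=[0.8525] v=[-1.0421]
Step 16: x=[0.6880] v=[-0.8224]
Step 17: x=[0.5718] v=[-0.5808]
Step 18: x=[0.5071] v=[-0.3237]
Step 19: x=[0.4955] v=[-0.0580]
Step 20: x=[0.5374] v=[0.2093]
First v>=0 after going negative at step 20, time=4.0000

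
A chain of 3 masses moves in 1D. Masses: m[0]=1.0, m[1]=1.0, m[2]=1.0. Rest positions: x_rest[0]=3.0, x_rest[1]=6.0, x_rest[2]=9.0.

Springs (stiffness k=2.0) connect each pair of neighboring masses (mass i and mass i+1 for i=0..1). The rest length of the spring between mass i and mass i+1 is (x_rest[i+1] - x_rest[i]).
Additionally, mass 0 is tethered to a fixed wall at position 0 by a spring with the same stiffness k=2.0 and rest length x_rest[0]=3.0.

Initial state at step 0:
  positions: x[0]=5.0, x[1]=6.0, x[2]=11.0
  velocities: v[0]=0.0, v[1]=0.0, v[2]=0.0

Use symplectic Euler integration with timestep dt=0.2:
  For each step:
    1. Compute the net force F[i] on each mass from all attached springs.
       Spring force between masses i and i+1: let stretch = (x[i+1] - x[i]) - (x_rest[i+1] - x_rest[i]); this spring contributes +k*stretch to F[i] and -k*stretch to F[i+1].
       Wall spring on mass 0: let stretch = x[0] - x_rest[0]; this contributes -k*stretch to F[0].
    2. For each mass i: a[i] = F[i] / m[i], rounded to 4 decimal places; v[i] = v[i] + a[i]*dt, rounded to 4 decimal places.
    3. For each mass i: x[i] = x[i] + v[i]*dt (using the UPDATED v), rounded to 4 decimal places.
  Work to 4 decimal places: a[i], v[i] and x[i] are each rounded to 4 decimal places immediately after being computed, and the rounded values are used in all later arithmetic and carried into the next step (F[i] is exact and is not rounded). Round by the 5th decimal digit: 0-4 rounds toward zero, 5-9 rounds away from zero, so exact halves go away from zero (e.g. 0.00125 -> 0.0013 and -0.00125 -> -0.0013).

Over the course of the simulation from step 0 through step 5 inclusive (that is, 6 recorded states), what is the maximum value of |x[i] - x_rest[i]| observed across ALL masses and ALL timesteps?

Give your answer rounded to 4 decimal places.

Answer: 2.2698

Derivation:
Step 0: x=[5.0000 6.0000 11.0000] v=[0.0000 0.0000 0.0000]
Step 1: x=[4.6800 6.3200 10.8400] v=[-1.6000 1.6000 -0.8000]
Step 2: x=[4.1168 6.8704 10.5584] v=[-2.8160 2.7520 -1.4080]
Step 3: x=[3.4445 7.4956 10.2218] v=[-3.3613 3.1258 -1.6832]
Step 4: x=[2.8208 8.0148 9.9071] v=[-3.1187 2.5958 -1.5737]
Step 5: x=[2.3869 8.2698 9.6810] v=[-2.1694 1.2751 -1.1306]
Max displacement = 2.2698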